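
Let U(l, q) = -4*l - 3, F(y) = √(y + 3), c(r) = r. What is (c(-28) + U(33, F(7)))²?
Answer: 26569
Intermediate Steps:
F(y) = √(3 + y)
U(l, q) = -3 - 4*l
(c(-28) + U(33, F(7)))² = (-28 + (-3 - 4*33))² = (-28 + (-3 - 132))² = (-28 - 135)² = (-163)² = 26569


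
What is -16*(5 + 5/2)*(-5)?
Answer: 600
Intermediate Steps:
-16*(5 + 5/2)*(-5) = -120*(-5) = -16*(-75/2) = 600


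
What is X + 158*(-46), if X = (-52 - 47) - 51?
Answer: -7418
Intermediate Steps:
X = -150 (X = -99 - 51 = -150)
X + 158*(-46) = -150 + 158*(-46) = -150 - 7268 = -7418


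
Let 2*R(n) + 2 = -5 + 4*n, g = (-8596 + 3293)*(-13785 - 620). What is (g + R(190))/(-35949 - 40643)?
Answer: -152780183/153184 ≈ -997.36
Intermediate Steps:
g = 76389715 (g = -5303*(-14405) = 76389715)
R(n) = -7/2 + 2*n (R(n) = -1 + (-5 + 4*n)/2 = -1 + (-5/2 + 2*n) = -7/2 + 2*n)
(g + R(190))/(-35949 - 40643) = (76389715 + (-7/2 + 2*190))/(-35949 - 40643) = (76389715 + (-7/2 + 380))/(-76592) = (76389715 + 753/2)*(-1/76592) = (152780183/2)*(-1/76592) = -152780183/153184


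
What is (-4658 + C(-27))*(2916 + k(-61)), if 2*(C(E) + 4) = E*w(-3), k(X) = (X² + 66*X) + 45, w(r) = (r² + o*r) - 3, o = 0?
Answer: -12597408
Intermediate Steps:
w(r) = -3 + r² (w(r) = (r² + 0*r) - 3 = (r² + 0) - 3 = r² - 3 = -3 + r²)
k(X) = 45 + X² + 66*X
C(E) = -4 + 3*E (C(E) = -4 + (E*(-3 + (-3)²))/2 = -4 + (E*(-3 + 9))/2 = -4 + (E*6)/2 = -4 + (6*E)/2 = -4 + 3*E)
(-4658 + C(-27))*(2916 + k(-61)) = (-4658 + (-4 + 3*(-27)))*(2916 + (45 + (-61)² + 66*(-61))) = (-4658 + (-4 - 81))*(2916 + (45 + 3721 - 4026)) = (-4658 - 85)*(2916 - 260) = -4743*2656 = -12597408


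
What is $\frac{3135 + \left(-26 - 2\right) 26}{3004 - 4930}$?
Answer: $- \frac{2407}{1926} \approx -1.2497$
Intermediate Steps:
$\frac{3135 + \left(-26 - 2\right) 26}{3004 - 4930} = \frac{3135 - 728}{-1926} = \left(3135 - 728\right) \left(- \frac{1}{1926}\right) = 2407 \left(- \frac{1}{1926}\right) = - \frac{2407}{1926}$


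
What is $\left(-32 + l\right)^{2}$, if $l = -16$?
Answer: $2304$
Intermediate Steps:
$\left(-32 + l\right)^{2} = \left(-32 - 16\right)^{2} = \left(-48\right)^{2} = 2304$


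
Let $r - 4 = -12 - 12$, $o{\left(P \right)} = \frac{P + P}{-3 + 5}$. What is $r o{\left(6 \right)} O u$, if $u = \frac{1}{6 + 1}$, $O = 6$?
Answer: $- \frac{720}{7} \approx -102.86$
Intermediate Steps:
$o{\left(P \right)} = P$ ($o{\left(P \right)} = \frac{2 P}{2} = 2 P \frac{1}{2} = P$)
$u = \frac{1}{7} \approx 0.14286$
$r = -20$ ($r = 4 - 24 = -20$)
$r o{\left(6 \right)} O u = - 20 \cdot 6 \cdot 6 \cdot \frac{1}{7} = - 20 \cdot 36 \cdot \frac{1}{7} = \left(-20\right) \frac{36}{7} = - \frac{720}{7}$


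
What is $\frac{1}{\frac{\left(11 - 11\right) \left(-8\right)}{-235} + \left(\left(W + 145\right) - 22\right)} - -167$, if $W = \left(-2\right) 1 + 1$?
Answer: $\frac{20375}{122} \approx 167.01$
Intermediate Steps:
$W = -1$ ($W = -2 + 1 = -1$)
$\frac{1}{\frac{\left(11 - 11\right) \left(-8\right)}{-235} + \left(\left(W + 145\right) - 22\right)} - -167 = \frac{1}{\frac{\left(11 - 11\right) \left(-8\right)}{-235} + \left(\left(-1 + 145\right) - 22\right)} - -167 = \frac{1}{0 \left(-8\right) \left(- \frac{1}{235}\right) + \left(144 - 22\right)} + 167 = \frac{1}{0 \left(- \frac{1}{235}\right) + 122} + 167 = \frac{1}{0 + 122} + 167 = \frac{1}{122} + 167 = \frac{20375}{122}$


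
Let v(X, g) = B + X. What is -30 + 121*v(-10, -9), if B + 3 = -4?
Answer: -2087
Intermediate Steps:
B = -7 (B = -3 - 4 = -7)
v(X, g) = -7 + X
-30 + 121*v(-10, -9) = -30 + 121*(-7 - 10) = -30 + 121*(-17) = -30 - 2057 = -2087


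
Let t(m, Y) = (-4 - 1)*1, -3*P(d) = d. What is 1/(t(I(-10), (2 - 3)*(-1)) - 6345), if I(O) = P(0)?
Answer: -1/6350 ≈ -0.00015748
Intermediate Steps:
P(d) = -d/3
I(O) = 0 (I(O) = -⅓*0 = 0)
t(m, Y) = -5 (t(m, Y) = -5*1 = -5)
1/(t(I(-10), (2 - 3)*(-1)) - 6345) = 1/(-5 - 6345) = 1/(-6350) = -1/6350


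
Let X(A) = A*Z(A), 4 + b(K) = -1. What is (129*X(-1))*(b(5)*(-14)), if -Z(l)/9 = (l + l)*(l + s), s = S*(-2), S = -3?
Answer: -812700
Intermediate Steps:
b(K) = -5 (b(K) = -4 - 1 = -5)
s = 6 (s = -3*(-2) = 6)
Z(l) = -18*l*(6 + l) (Z(l) = -9*(l + l)*(l + 6) = -9*2*l*(6 + l) = -18*l*(6 + l))
X(A) = -18*A²*(6 + A) (X(A) = A*(-18*A*(6 + A)) = -18*A²*(6 + A))
(129*X(-1))*(b(5)*(-14)) = (129*(18*(-1)²*(-6 - 1*(-1))))*(-5*(-14)) = (129*(18*1*(-6 + 1)))*70 = (129*(18*1*(-5)))*70 = (129*(-90))*70 = -11610*70 = -812700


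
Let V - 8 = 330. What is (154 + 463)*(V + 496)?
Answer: 514578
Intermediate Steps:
V = 338 (V = 8 + 330 = 338)
(154 + 463)*(V + 496) = (154 + 463)*(338 + 496) = 617*834 = 514578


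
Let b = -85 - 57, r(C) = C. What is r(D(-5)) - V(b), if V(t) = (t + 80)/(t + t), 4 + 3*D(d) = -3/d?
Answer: -2879/2130 ≈ -1.3516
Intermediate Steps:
D(d) = -4/3 - 1/d (D(d) = -4/3 + (-3/d)/3 = -4/3 - 1/d)
b = -142
V(t) = (80 + t)/(2*t) (V(t) = (80 + t)/((2*t)) = (80 + t)*(1/(2*t)) = (80 + t)/(2*t))
r(D(-5)) - V(b) = (-4/3 - 1/(-5)) - (80 - 142)/(2*(-142)) = (-4/3 - 1*(-1/5)) - (-1)*(-62)/(2*142) = (-4/3 + 1/5) - 1*31/142 = -17/15 - 31/142 = -2879/2130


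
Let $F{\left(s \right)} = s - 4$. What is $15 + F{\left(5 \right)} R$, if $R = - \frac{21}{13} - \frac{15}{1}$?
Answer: $- \frac{21}{13} \approx -1.6154$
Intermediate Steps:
$F{\left(s \right)} = -4 + s$ ($F{\left(s \right)} = s - 4 = -4 + s$)
$R = - \frac{216}{13}$ ($R = \left(-21\right) \frac{1}{13} - 15 = - \frac{21}{13} - 15 = - \frac{216}{13} \approx -16.615$)
$15 + F{\left(5 \right)} R = 15 + \left(-4 + 5\right) \left(- \frac{216}{13}\right) = 15 + 1 \left(- \frac{216}{13}\right) = 15 - \frac{216}{13} = - \frac{21}{13}$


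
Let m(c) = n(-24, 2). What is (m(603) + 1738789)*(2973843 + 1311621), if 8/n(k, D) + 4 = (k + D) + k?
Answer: 186287924435544/25 ≈ 7.4515e+12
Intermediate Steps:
n(k, D) = 8/(-4 + D + 2*k) (n(k, D) = 8/(-4 + ((k + D) + k)) = 8/(-4 + ((D + k) + k)) = 8/(-4 + (D + 2*k)) = 8/(-4 + D + 2*k))
m(c) = -4/25 (m(c) = 8/(-4 + 2 + 2*(-24)) = 8/(-4 + 2 - 48) = 8/(-50) = 8*(-1/50) = -4/25)
(m(603) + 1738789)*(2973843 + 1311621) = (-4/25 + 1738789)*(2973843 + 1311621) = (43469721/25)*4285464 = 186287924435544/25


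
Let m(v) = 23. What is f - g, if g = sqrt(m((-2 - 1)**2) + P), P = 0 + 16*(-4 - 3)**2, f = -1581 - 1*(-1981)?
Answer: 400 - sqrt(807) ≈ 371.59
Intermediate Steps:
f = 400 (f = -1581 + 1981 = 400)
P = 784 (P = 0 + 16*(-7)**2 = 0 + 16*49 = 0 + 784 = 784)
g = sqrt(807) (g = sqrt(23 + 784) = sqrt(807) ≈ 28.408)
f - g = 400 - sqrt(807)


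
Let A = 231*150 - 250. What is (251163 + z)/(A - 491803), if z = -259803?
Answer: 8640/457403 ≈ 0.018889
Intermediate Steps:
A = 34400 (A = 34650 - 250 = 34400)
(251163 + z)/(A - 491803) = (251163 - 259803)/(34400 - 491803) = -8640/(-457403) = -8640*(-1/457403) = 8640/457403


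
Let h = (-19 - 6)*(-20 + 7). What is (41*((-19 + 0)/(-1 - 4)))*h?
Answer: 50635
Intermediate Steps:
h = 325 (h = -25*(-13) = 325)
(41*((-19 + 0)/(-1 - 4)))*h = (41*((-19 + 0)/(-1 - 4)))*325 = (41*(-19/(-5)))*325 = (41*(-19*(-1/5)))*325 = (41*(19/5))*325 = (779/5)*325 = 50635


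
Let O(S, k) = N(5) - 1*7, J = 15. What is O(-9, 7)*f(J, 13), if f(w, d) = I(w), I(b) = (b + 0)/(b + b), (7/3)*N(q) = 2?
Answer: -43/14 ≈ -3.0714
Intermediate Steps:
N(q) = 6/7 (N(q) = (3/7)*2 = 6/7)
I(b) = ½ (I(b) = b/((2*b)) = b*(1/(2*b)) = ½)
f(w, d) = ½
O(S, k) = -43/7 (O(S, k) = 6/7 - 1*7 = 6/7 - 7 = -43/7)
O(-9, 7)*f(J, 13) = -43/7*½ = -43/14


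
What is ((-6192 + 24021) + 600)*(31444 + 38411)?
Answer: 1287357795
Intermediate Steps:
((-6192 + 24021) + 600)*(31444 + 38411) = (17829 + 600)*69855 = 18429*69855 = 1287357795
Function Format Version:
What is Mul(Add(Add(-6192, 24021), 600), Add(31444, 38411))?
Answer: 1287357795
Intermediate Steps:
Mul(Add(Add(-6192, 24021), 600), Add(31444, 38411)) = Mul(Add(17829, 600), 69855) = Mul(18429, 69855) = 1287357795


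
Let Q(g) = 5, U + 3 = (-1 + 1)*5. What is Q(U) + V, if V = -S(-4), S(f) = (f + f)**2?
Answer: -59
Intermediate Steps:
U = -3 (U = -3 + (-1 + 1)*5 = -3 + 0*5 = -3 + 0 = -3)
S(f) = 4*f**2 (S(f) = (2*f)**2 = 4*f**2)
V = -64 (V = -4*(-4)**2 = -4*16 = -1*64 = -64)
Q(U) + V = 5 - 64 = -59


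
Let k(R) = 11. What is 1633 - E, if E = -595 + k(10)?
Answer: 2217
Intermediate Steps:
E = -584 (E = -595 + 11 = -584)
1633 - E = 1633 - 1*(-584) = 1633 + 584 = 2217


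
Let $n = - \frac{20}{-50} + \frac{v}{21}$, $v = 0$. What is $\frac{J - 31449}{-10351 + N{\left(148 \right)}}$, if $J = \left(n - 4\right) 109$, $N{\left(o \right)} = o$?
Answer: $\frac{53069}{17005} \approx 3.1208$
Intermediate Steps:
$n = \frac{2}{5}$ ($n = - \frac{20}{-50} + \frac{0}{21} = \left(-20\right) \left(- \frac{1}{50}\right) + 0 \cdot \frac{1}{21} = \frac{2}{5} + 0 = \frac{2}{5} \approx 0.4$)
$J = - \frac{1962}{5}$ ($J = \left(\frac{2}{5} - 4\right) 109 = \left(- \frac{18}{5}\right) 109 = - \frac{1962}{5} \approx -392.4$)
$\frac{J - 31449}{-10351 + N{\left(148 \right)}} = \frac{- \frac{1962}{5} - 31449}{-10351 + 148} = - \frac{159207}{5 \left(-10203\right)} = \left(- \frac{159207}{5}\right) \left(- \frac{1}{10203}\right) = \frac{53069}{17005}$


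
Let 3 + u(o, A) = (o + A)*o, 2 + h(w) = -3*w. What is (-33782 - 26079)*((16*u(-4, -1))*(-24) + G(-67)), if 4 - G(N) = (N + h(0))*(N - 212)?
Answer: 1542917275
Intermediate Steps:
h(w) = -2 - 3*w
G(N) = 4 - (-212 + N)*(-2 + N) (G(N) = 4 - (N + (-2 - 3*0))*(N - 212) = 4 - (N + (-2 + 0))*(-212 + N) = 4 - (N - 2)*(-212 + N) = 4 - (-2 + N)*(-212 + N) = 4 - (-212 + N)*(-2 + N))
u(o, A) = -3 + o*(A + o) (u(o, A) = -3 + (o + A)*o = -3 + (A + o)*o = -3 + o*(A + o))
(-33782 - 26079)*((16*u(-4, -1))*(-24) + G(-67)) = (-33782 - 26079)*((16*(-3 + (-4)² - 1*(-4)))*(-24) + (-420 - 1*(-67)² + 214*(-67))) = -59861*((16*(-3 + 16 + 4))*(-24) + (-420 - 1*4489 - 14338)) = -59861*((16*17)*(-24) + (-420 - 4489 - 14338)) = -59861*(272*(-24) - 19247) = -59861*(-6528 - 19247) = -59861*(-25775) = 1542917275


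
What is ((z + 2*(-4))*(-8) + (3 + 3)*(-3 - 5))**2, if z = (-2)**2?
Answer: 256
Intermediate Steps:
z = 4
((z + 2*(-4))*(-8) + (3 + 3)*(-3 - 5))**2 = ((4 + 2*(-4))*(-8) + (3 + 3)*(-3 - 5))**2 = ((4 - 8)*(-8) + 6*(-8))**2 = (-4*(-8) - 48)**2 = (32 - 48)**2 = (-16)**2 = 256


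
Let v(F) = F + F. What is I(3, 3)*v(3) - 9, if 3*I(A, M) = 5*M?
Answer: 21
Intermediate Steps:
I(A, M) = 5*M/3 (I(A, M) = (5*M)/3 = 5*M/3)
v(F) = 2*F
I(3, 3)*v(3) - 9 = ((5/3)*3)*(2*3) - 9 = 5*6 - 9 = 30 - 9 = 21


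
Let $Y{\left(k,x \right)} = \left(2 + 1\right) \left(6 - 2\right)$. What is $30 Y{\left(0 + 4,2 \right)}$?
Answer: $360$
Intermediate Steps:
$Y{\left(k,x \right)} = 12$ ($Y{\left(k,x \right)} = 3 \cdot 4 = 12$)
$30 Y{\left(0 + 4,2 \right)} = 30 \cdot 12 = 360$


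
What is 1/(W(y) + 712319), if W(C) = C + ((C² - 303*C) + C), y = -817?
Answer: 1/1625725 ≈ 6.1511e-7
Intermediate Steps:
W(C) = C² - 301*C (W(C) = C + (C² - 302*C) = C² - 301*C)
1/(W(y) + 712319) = 1/(-817*(-301 - 817) + 712319) = 1/(-817*(-1118) + 712319) = 1/(913406 + 712319) = 1/1625725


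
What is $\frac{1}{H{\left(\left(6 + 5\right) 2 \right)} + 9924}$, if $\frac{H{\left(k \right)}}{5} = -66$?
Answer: $\frac{1}{9594} \approx 0.00010423$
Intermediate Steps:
$H{\left(k \right)} = -330$ ($H{\left(k \right)} = 5 \left(-66\right) = -330$)
$\frac{1}{H{\left(\left(6 + 5\right) 2 \right)} + 9924} = \frac{1}{-330 + 9924} = \frac{1}{9594}$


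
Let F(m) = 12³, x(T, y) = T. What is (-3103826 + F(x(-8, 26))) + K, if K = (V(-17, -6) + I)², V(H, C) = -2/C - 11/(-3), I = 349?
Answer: -2977489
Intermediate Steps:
F(m) = 1728
V(H, C) = 11/3 - 2/C (V(H, C) = -2/C - 11*(-⅓) = -2/C + 11/3 = 11/3 - 2/C)
K = 124609 (K = ((11/3 - 2/(-6)) + 349)² = ((11/3 - 2*(-⅙)) + 349)² = ((11/3 + ⅓) + 349)² = (4 + 349)² = 353² = 124609)
(-3103826 + F(x(-8, 26))) + K = (-3103826 + 1728) + 124609 = -3102098 + 124609 = -2977489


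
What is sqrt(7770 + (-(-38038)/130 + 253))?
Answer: sqrt(207890)/5 ≈ 91.190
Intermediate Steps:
sqrt(7770 + (-(-38038)/130 + 253)) = sqrt(7770 + (-286*(-133/130) + 253)) = sqrt(7770 + (1463/5 + 253)) = sqrt(7770 + 2728/5) = sqrt(41578/5) = sqrt(207890)/5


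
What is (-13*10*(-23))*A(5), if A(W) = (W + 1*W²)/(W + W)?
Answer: 8970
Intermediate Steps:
A(W) = (W + W²)/(2*W) (A(W) = (W + W²)/((2*W)) = (W + W²)*(1/(2*W)) = (W + W²)/(2*W))
(-13*10*(-23))*A(5) = (-13*10*(-23))*(½ + (½)*5) = (-130*(-23))*(½ + 5/2) = 2990*3 = 8970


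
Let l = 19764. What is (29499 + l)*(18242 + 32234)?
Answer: 2486599188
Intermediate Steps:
(29499 + l)*(18242 + 32234) = (29499 + 19764)*(18242 + 32234) = 49263*50476 = 2486599188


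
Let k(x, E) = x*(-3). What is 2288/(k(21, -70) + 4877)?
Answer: 1144/2407 ≈ 0.47528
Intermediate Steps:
k(x, E) = -3*x
2288/(k(21, -70) + 4877) = 2288/(-3*21 + 4877) = 2288/(-63 + 4877) = 2288/4814 = 2288*(1/4814) = 1144/2407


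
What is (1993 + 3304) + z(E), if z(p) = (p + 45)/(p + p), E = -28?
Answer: 296615/56 ≈ 5296.7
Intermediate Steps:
z(p) = (45 + p)/(2*p) (z(p) = (45 + p)/((2*p)) = (45 + p)*(1/(2*p)) = (45 + p)/(2*p))
(1993 + 3304) + z(E) = (1993 + 3304) + (½)*(45 - 28)/(-28) = 5297 + (½)*(-1/28)*17 = 5297 - 17/56 = 296615/56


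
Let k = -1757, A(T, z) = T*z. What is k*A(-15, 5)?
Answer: 131775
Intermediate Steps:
k*A(-15, 5) = -(-26355)*5 = -1757*(-75) = 131775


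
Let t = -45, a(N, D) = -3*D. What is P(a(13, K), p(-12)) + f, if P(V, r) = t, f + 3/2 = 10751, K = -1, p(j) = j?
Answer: 21409/2 ≈ 10705.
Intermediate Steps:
f = 21499/2 (f = -3/2 + 10751 = 21499/2 ≈ 10750.)
P(V, r) = -45
P(a(13, K), p(-12)) + f = -45 + 21499/2 = 21409/2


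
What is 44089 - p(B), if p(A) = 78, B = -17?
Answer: 44011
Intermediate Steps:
44089 - p(B) = 44089 - 1*78 = 44089 - 78 = 44011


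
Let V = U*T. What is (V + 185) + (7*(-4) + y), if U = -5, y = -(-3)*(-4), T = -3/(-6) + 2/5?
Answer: 281/2 ≈ 140.50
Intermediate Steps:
T = 9/10 (T = -3*(-1/6) + 2*(1/5) = 1/2 + 2/5 = 9/10 ≈ 0.90000)
y = -12 (y = -1*12 = -12)
V = -9/2 (V = -5*9/10 = -9/2 ≈ -4.5000)
(V + 185) + (7*(-4) + y) = (-9/2 + 185) + (7*(-4) - 12) = 361/2 + (-28 - 12) = 361/2 - 40 = 281/2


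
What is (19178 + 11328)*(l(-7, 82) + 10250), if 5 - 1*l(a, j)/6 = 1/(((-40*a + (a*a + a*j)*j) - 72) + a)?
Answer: 4479172856452/14283 ≈ 3.1360e+8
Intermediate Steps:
l(a, j) = 30 - 6/(-72 - 39*a + j*(a² + a*j)) (l(a, j) = 30 - 6/(((-40*a + (a*a + a*j)*j) - 72) + a) = 30 - 6/(((-40*a + (a² + a*j)*j) - 72) + a) = 30 - 6/(((-40*a + j*(a² + a*j)) - 72) + a) = 30 - 6/((-72 - 40*a + j*(a² + a*j)) + a) = 30 - 6/(-72 - 39*a + j*(a² + a*j)))
(19178 + 11328)*(l(-7, 82) + 10250) = (19178 + 11328)*(6*(-361 - 195*(-7) + 5*(-7)*82² + 5*82*(-7)²)/(-72 - 39*(-7) - 7*82² + 82*(-7)²) + 10250) = 30506*(6*(-361 + 1365 + 5*(-7)*6724 + 5*82*49)/(-72 + 273 - 7*6724 + 82*49) + 10250) = 30506*(6*(-361 + 1365 - 235340 + 20090)/(-72 + 273 - 47068 + 4018) + 10250) = 30506*(6*(-214246)/(-42849) + 10250) = 30506*(6*(-1/42849)*(-214246) + 10250) = 30506*(428492/14283 + 10250) = 30506*(146829242/14283) = 4479172856452/14283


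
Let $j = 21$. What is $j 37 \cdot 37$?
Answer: $28749$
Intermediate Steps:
$j 37 \cdot 37 = 21 \cdot 37 \cdot 37 = 777 \cdot 37 = 28749$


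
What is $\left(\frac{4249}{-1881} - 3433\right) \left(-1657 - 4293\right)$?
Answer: $\frac{38447245900}{1881} \approx 2.044 \cdot 10^{7}$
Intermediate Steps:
$\left(\frac{4249}{-1881} - 3433\right) \left(-1657 - 4293\right) = \left(4249 \left(- \frac{1}{1881}\right) - 3433\right) \left(-5950\right) = \left(- \frac{4249}{1881} - 3433\right) \left(-5950\right) = \left(- \frac{6461722}{1881}\right) \left(-5950\right) = \frac{38447245900}{1881}$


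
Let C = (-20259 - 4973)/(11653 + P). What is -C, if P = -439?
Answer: 12616/5607 ≈ 2.2500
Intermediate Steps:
C = -12616/5607 (C = (-20259 - 4973)/(11653 - 439) = -25232/11214 = -25232*1/11214 = -12616/5607 ≈ -2.2500)
-C = -1*(-12616/5607) = 12616/5607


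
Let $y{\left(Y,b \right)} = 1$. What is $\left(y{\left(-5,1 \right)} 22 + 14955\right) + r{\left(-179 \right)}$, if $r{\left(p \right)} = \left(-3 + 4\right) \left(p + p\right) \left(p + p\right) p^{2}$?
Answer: $4106517701$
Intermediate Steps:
$r{\left(p \right)} = 4 p^{4}$ ($r{\left(p \right)} = 1 \cdot 2 p 2 p p^{2} = 2 p 2 p p^{2} = 4 p^{2} p^{2} = 4 p^{4}$)
$\left(y{\left(-5,1 \right)} 22 + 14955\right) + r{\left(-179 \right)} = \left(1 \cdot 22 + 14955\right) + 4 \left(-179\right)^{4} = \left(22 + 14955\right) + 4 \cdot 1026625681 = 14977 + 4106502724 = 4106517701$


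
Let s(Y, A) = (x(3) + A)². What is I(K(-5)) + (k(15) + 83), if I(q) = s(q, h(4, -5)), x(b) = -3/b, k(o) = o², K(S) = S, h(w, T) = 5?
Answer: 324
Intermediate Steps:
s(Y, A) = (-1 + A)² (s(Y, A) = (-3/3 + A)² = (-3*⅓ + A)² = (-1 + A)²)
I(q) = 16 (I(q) = (-1 + 5)² = 4² = 16)
I(K(-5)) + (k(15) + 83) = 16 + (15² + 83) = 16 + (225 + 83) = 16 + 308 = 324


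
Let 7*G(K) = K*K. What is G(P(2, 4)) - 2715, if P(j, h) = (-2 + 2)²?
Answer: -2715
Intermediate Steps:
P(j, h) = 0 (P(j, h) = 0² = 0)
G(K) = K²/7 (G(K) = (K*K)/7 = K²/7)
G(P(2, 4)) - 2715 = (⅐)*0² - 2715 = (⅐)*0 - 2715 = 0 - 2715 = -2715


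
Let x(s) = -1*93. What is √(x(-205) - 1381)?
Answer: I*√1474 ≈ 38.393*I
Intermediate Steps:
x(s) = -93
√(x(-205) - 1381) = √(-93 - 1381) = √(-1474) = I*√1474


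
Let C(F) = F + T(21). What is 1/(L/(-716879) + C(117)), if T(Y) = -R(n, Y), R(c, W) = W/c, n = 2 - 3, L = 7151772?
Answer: 716879/91777530 ≈ 0.0078111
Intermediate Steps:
n = -1
T(Y) = Y (T(Y) = -Y/(-1) = -Y*(-1) = -(-1)*Y = Y)
C(F) = 21 + F (C(F) = F + 21 = 21 + F)
1/(L/(-716879) + C(117)) = 1/(7151772/(-716879) + (21 + 117)) = 1/(7151772*(-1/716879) + 138) = 1/(-7151772/716879 + 138) = 1/(91777530/716879) = 716879/91777530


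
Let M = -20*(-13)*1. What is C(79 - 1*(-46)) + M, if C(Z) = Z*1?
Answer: 385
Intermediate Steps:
C(Z) = Z
M = 260 (M = 260*1 = 260)
C(79 - 1*(-46)) + M = (79 - 1*(-46)) + 260 = (79 + 46) + 260 = 125 + 260 = 385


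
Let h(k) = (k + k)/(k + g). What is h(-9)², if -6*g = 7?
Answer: 11664/3721 ≈ 3.1346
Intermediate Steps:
g = -7/6 (g = -⅙*7 = -7/6 ≈ -1.1667)
h(k) = 2*k/(-7/6 + k) (h(k) = (k + k)/(k - 7/6) = (2*k)/(-7/6 + k) = 2*k/(-7/6 + k))
h(-9)² = (12*(-9)/(-7 + 6*(-9)))² = (12*(-9)/(-7 - 54))² = (12*(-9)/(-61))² = (12*(-9)*(-1/61))² = (108/61)² = 11664/3721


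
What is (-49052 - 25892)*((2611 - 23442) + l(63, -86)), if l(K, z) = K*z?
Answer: 1967205056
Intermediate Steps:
(-49052 - 25892)*((2611 - 23442) + l(63, -86)) = (-49052 - 25892)*((2611 - 23442) + 63*(-86)) = -74944*(-20831 - 5418) = -74944*(-26249) = 1967205056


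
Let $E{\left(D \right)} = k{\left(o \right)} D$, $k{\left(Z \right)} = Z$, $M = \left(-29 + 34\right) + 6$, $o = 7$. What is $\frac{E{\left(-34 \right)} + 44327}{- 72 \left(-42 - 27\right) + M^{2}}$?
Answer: $\frac{44089}{5089} \approx 8.6636$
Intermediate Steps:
$M = 11$ ($M = 5 + 6 = 11$)
$E{\left(D \right)} = 7 D$
$\frac{E{\left(-34 \right)} + 44327}{- 72 \left(-42 - 27\right) + M^{2}} = \frac{7 \left(-34\right) + 44327}{- 72 \left(-42 - 27\right) + 11^{2}} = \frac{-238 + 44327}{\left(-72\right) \left(-69\right) + 121} = \frac{44089}{4968 + 121} = \frac{44089}{5089}$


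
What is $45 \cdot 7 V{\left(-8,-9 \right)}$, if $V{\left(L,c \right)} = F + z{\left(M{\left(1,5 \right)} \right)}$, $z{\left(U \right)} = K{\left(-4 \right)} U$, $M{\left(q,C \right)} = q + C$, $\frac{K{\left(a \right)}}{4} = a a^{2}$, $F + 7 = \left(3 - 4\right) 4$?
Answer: $-487305$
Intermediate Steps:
$F = -11$ ($F = -7 + \left(3 - 4\right) 4 = -7 - 4 = -11$)
$K{\left(a \right)} = 4 a^{3}$ ($K{\left(a \right)} = 4 a a^{2} = 4 a^{3}$)
$M{\left(q,C \right)} = C + q$
$z{\left(U \right)} = - 256 U$ ($z{\left(U \right)} = 4 \left(-4\right)^{3} U = 4 \left(-64\right) U = - 256 U$)
$V{\left(L,c \right)} = -1547$ ($V{\left(L,c \right)} = -11 - 256 \left(5 + 1\right) = -11 - 1536 = -1547$)
$45 \cdot 7 V{\left(-8,-9 \right)} = 45 \cdot 7 \left(-1547\right) = 315 \left(-1547\right) = -487305$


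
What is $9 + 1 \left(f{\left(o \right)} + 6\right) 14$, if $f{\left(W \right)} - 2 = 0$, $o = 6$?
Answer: $121$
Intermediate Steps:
$f{\left(W \right)} = 2$ ($f{\left(W \right)} = 2 + 0 = 2$)
$9 + 1 \left(f{\left(o \right)} + 6\right) 14 = 9 + 1 \left(2 + 6\right) 14 = 9 + 1 \cdot 8 \cdot 14 = 9 + 8 \cdot 14 = 9 + 112 = 121$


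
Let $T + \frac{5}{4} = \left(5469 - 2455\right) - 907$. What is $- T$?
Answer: $- \frac{8423}{4} \approx -2105.8$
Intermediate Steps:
$T = \frac{8423}{4}$ ($T = - \frac{5}{4} + \left(\left(5469 - 2455\right) - 907\right) = - \frac{5}{4} + \left(3014 - 907\right) = - \frac{5}{4} + 2107 = \frac{8423}{4} \approx 2105.8$)
$- T = \left(-1\right) \frac{8423}{4} = - \frac{8423}{4}$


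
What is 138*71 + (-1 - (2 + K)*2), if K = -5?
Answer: 9803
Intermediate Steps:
138*71 + (-1 - (2 + K)*2) = 138*71 + (-1 - (2 - 5)*2) = 9798 + (-1 - (-3)*2) = 9798 + (-1 - 1*(-6)) = 9798 + (-1 + 6) = 9798 + 5 = 9803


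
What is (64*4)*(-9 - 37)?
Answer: -11776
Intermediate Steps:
(64*4)*(-9 - 37) = 256*(-46) = -11776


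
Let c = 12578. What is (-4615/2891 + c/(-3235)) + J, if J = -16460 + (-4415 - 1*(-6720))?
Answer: -132434302198/9352385 ≈ -14160.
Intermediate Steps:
J = -14155 (J = -16460 + (-4415 + 6720) = -16460 + 2305 = -14155)
(-4615/2891 + c/(-3235)) + J = (-4615/2891 + 12578/(-3235)) - 14155 = (-4615*1/2891 + 12578*(-1/3235)) - 14155 = (-4615/2891 - 12578/3235) - 14155 = -51292523/9352385 - 14155 = -132434302198/9352385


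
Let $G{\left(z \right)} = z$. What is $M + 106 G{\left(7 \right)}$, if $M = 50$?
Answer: $792$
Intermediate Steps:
$M + 106 G{\left(7 \right)} = 50 + 106 \cdot 7 = 50 + 742 = 792$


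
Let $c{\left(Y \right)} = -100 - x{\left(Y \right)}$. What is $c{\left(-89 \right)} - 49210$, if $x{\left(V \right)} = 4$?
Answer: $-49314$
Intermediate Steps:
$c{\left(Y \right)} = -104$ ($c{\left(Y \right)} = -100 - 4 = -104$)
$c{\left(-89 \right)} - 49210 = -104 - 49210 = -49314$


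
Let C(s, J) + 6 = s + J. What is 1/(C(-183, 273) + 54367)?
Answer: 1/54451 ≈ 1.8365e-5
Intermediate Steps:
C(s, J) = -6 + J + s (C(s, J) = -6 + (s + J) = -6 + (J + s) = -6 + J + s)
1/(C(-183, 273) + 54367) = 1/((-6 + 273 - 183) + 54367) = 1/(84 + 54367) = 1/54451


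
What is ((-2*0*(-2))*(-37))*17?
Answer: 0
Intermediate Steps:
((-2*0*(-2))*(-37))*17 = ((0*(-2))*(-37))*17 = (0*(-37))*17 = 0*17 = 0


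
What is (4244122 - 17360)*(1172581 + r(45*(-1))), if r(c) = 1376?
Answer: 4962036837234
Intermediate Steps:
(4244122 - 17360)*(1172581 + r(45*(-1))) = (4244122 - 17360)*(1172581 + 1376) = 4226762*1173957 = 4962036837234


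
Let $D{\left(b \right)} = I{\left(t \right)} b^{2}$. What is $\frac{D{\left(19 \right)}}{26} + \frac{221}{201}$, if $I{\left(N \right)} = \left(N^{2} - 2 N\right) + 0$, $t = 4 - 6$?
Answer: $\frac{293117}{2613} \approx 112.18$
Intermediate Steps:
$t = -2$ ($t = 4 - 6 = -2$)
$I{\left(N \right)} = N^{2} - 2 N$
$D{\left(b \right)} = 8 b^{2}$ ($D{\left(b \right)} = - 2 \left(-2 - 2\right) b^{2} = \left(-2\right) \left(-4\right) b^{2} = 8 b^{2}$)
$\frac{D{\left(19 \right)}}{26} + \frac{221}{201} = \frac{8 \cdot 19^{2}}{26} + \frac{221}{201} = 8 \cdot 361 \cdot \frac{1}{26} + 221 \cdot \frac{1}{201} = 2888 \cdot \frac{1}{26} + \frac{221}{201} = \frac{1444}{13} + \frac{221}{201} = \frac{293117}{2613}$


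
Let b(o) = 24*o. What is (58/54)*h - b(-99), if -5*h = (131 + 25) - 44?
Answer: 317512/135 ≈ 2351.9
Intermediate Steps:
h = -112/5 (h = -((131 + 25) - 44)/5 = -(156 - 44)/5 = -⅕*112 = -112/5 ≈ -22.400)
(58/54)*h - b(-99) = (58/54)*(-112/5) - 24*(-99) = (58*(1/54))*(-112/5) - 1*(-2376) = (29/27)*(-112/5) + 2376 = -3248/135 + 2376 = 317512/135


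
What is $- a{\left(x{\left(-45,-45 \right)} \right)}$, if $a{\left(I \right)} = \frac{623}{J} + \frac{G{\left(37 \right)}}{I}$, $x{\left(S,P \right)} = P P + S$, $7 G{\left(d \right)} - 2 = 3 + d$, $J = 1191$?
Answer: $- \frac{68927}{131010} \approx -0.52612$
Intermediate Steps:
$G{\left(d \right)} = \frac{5}{7} + \frac{d}{7}$ ($G{\left(d \right)} = \frac{2}{7} + \frac{3 + d}{7} = \frac{2}{7} + \left(\frac{3}{7} + \frac{d}{7}\right) = \frac{5}{7} + \frac{d}{7}$)
$x{\left(S,P \right)} = S + P^{2}$ ($x{\left(S,P \right)} = P^{2} + S = S + P^{2}$)
$a{\left(I \right)} = \frac{623}{1191} + \frac{6}{I}$ ($a{\left(I \right)} = \frac{623}{1191} + \frac{\frac{5}{7} + \frac{1}{7} \cdot 37}{I} = 623 \cdot \frac{1}{1191} + \frac{\frac{5}{7} + \frac{37}{7}}{I} = \frac{623}{1191} + \frac{6}{I}$)
$- a{\left(x{\left(-45,-45 \right)} \right)} = - (\frac{623}{1191} + \frac{6}{-45 + \left(-45\right)^{2}}) = - (\frac{623}{1191} + \frac{6}{-45 + 2025}) = - (\frac{623}{1191} + \frac{6}{1980}) = - (\frac{623}{1191} + 6 \cdot \frac{1}{1980}) = - (\frac{623}{1191} + \frac{1}{330}) = \left(-1\right) \frac{68927}{131010} = - \frac{68927}{131010}$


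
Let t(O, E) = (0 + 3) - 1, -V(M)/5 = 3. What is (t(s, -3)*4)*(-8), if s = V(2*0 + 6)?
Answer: -64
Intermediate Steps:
V(M) = -15 (V(M) = -5*3 = -15)
s = -15
t(O, E) = 2 (t(O, E) = 3 - 1 = 2)
(t(s, -3)*4)*(-8) = (2*4)*(-8) = 8*(-8) = -64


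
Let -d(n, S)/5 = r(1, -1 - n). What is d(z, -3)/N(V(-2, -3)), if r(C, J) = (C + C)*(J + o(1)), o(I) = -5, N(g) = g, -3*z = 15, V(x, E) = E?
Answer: -10/3 ≈ -3.3333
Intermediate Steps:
z = -5 (z = -1/3*15 = -5)
r(C, J) = 2*C*(-5 + J) (r(C, J) = (C + C)*(J - 5) = (2*C)*(-5 + J) = 2*C*(-5 + J))
d(n, S) = 60 + 10*n (d(n, S) = -10*(-5 + (-1 - n)) = -10*(-6 - n) = -5*(-12 - 2*n) = 60 + 10*n)
d(z, -3)/N(V(-2, -3)) = (60 + 10*(-5))/(-3) = (60 - 50)*(-1/3) = 10*(-1/3) = -10/3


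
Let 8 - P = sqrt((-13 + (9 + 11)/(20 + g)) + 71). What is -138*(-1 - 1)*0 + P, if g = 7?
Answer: 8 - sqrt(4758)/9 ≈ 0.33575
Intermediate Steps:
P = 8 - sqrt(4758)/9 (P = 8 - sqrt((-13 + (9 + 11)/(20 + 7)) + 71) = 8 - sqrt((-13 + 20/27) + 71) = 8 - sqrt(-331/27 + 71) = 8 - sqrt(1586/27) = 8 - sqrt(4758)/9 ≈ 0.33575)
-138*(-1 - 1)*0 + P = -138*(-1 - 1)*0 + (8 - sqrt(4758)/9) = -(-276)*0 + (8 - sqrt(4758)/9) = -138*0 + (8 - sqrt(4758)/9) = 0 + (8 - sqrt(4758)/9) = 8 - sqrt(4758)/9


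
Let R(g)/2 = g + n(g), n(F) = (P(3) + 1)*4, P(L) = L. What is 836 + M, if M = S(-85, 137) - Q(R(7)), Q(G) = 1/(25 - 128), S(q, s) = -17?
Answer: 84358/103 ≈ 819.01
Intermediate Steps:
n(F) = 16 (n(F) = (3 + 1)*4 = 4*4 = 16)
R(g) = 32 + 2*g (R(g) = 2*(g + 16) = 2*(16 + g) = 32 + 2*g)
Q(G) = -1/103 (Q(G) = 1/(-103) = -1/103)
M = -1750/103 (M = -17 - 1*(-1/103) = -17 + 1/103 = -1750/103 ≈ -16.990)
836 + M = 836 - 1750/103 = 84358/103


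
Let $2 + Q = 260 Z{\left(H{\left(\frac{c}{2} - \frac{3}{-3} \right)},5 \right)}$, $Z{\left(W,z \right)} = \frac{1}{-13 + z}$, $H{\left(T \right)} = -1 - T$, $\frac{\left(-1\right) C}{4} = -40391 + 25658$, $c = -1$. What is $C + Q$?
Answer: $\frac{117795}{2} \approx 58898.0$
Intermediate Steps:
$C = 58932$ ($C = - 4 \left(-40391 + 25658\right) = \left(-4\right) \left(-14733\right) = 58932$)
$Q = - \frac{69}{2}$ ($Q = -2 + \frac{260}{-13 + 5} = -2 + \frac{260}{-8} = -2 + 260 \left(- \frac{1}{8}\right) = -2 - \frac{65}{2} = - \frac{69}{2} \approx -34.5$)
$C + Q = 58932 - \frac{69}{2} = \frac{117795}{2}$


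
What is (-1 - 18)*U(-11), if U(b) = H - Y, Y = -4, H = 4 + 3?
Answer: -209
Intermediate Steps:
H = 7
U(b) = 11 (U(b) = 7 - 1*(-4) = 7 + 4 = 11)
(-1 - 18)*U(-11) = (-1 - 18)*11 = -19*11 = -209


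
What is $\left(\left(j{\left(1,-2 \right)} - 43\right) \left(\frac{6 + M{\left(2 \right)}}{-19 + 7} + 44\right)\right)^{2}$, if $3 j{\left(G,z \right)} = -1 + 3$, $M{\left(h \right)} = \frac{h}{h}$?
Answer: $\frac{4378071889}{1296} \approx 3.3781 \cdot 10^{6}$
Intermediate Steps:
$M{\left(h \right)} = 1$
$j{\left(G,z \right)} = \frac{2}{3}$ ($j{\left(G,z \right)} = \frac{-1 + 3}{3} = \frac{1}{3} \cdot 2 = \frac{2}{3}$)
$\left(\left(j{\left(1,-2 \right)} - 43\right) \left(\frac{6 + M{\left(2 \right)}}{-19 + 7} + 44\right)\right)^{2} = \left(\left(\frac{2}{3} - 43\right) \left(\frac{6 + 1}{-19 + 7} + 44\right)\right)^{2} = \left(- \frac{127 \left(\frac{7}{-12} + 44\right)}{3}\right)^{2} = \left(- \frac{127 \left(7 \left(- \frac{1}{12}\right) + 44\right)}{3}\right)^{2} = \left(- \frac{127 \left(- \frac{7}{12} + 44\right)}{3}\right)^{2} = \left(\left(- \frac{127}{3}\right) \frac{521}{12}\right)^{2} = \left(- \frac{66167}{36}\right)^{2} = \frac{4378071889}{1296}$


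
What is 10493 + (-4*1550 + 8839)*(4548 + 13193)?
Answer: 46828992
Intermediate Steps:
10493 + (-4*1550 + 8839)*(4548 + 13193) = 10493 + (-6200 + 8839)*17741 = 10493 + 2639*17741 = 10493 + 46818499 = 46828992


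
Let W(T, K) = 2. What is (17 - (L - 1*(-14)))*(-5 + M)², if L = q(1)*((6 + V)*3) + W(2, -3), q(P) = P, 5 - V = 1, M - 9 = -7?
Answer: -261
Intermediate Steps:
M = 2 (M = 9 - 7 = 2)
V = 4 (V = 5 - 1*1 = 5 - 1 = 4)
L = 32 (L = 1*((6 + 4)*3) + 2 = 1*(10*3) + 2 = 1*30 + 2 = 30 + 2 = 32)
(17 - (L - 1*(-14)))*(-5 + M)² = (17 - (32 - 1*(-14)))*(-5 + 2)² = (17 - (32 + 14))*(-3)² = (17 - 1*46)*9 = (17 - 46)*9 = -29*9 = -261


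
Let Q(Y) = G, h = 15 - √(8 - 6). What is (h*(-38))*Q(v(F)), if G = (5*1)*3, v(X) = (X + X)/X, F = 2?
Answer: -8550 + 570*√2 ≈ -7743.9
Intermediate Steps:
v(X) = 2 (v(X) = (2*X)/X = 2)
h = 15 - √2 ≈ 13.586
G = 15 (G = 5*3 = 15)
Q(Y) = 15
(h*(-38))*Q(v(F)) = ((15 - √2)*(-38))*15 = (-570 + 38*√2)*15 = -8550 + 570*√2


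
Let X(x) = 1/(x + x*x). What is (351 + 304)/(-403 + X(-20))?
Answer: -1900/1169 ≈ -1.6253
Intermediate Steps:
X(x) = 1/(x + x**2)
(351 + 304)/(-403 + X(-20)) = (351 + 304)/(-403 + 1/((-20)*(1 - 20))) = 655/(-403 - 1/20/(-19)) = 655/(-403 - 1/20*(-1/19)) = 655/(-403 + 1/380) = 655/(-153139/380) = 655*(-380/153139) = -1900/1169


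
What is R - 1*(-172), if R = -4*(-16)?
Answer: 236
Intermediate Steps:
R = 64
R - 1*(-172) = 64 - 1*(-172) = 64 + 172 = 236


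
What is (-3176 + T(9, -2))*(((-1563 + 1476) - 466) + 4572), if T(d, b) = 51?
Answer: -12559375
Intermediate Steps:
(-3176 + T(9, -2))*(((-1563 + 1476) - 466) + 4572) = (-3176 + 51)*(((-1563 + 1476) - 466) + 4572) = -3125*((-87 - 466) + 4572) = -3125*(-553 + 4572) = -3125*4019 = -12559375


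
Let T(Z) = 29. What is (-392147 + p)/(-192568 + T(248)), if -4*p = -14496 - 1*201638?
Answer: 676227/385078 ≈ 1.7561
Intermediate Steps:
p = 108067/2 (p = -(-14496 - 1*201638)/4 = -(-14496 - 201638)/4 = -¼*(-216134) = 108067/2 ≈ 54034.)
(-392147 + p)/(-192568 + T(248)) = (-392147 + 108067/2)/(-192568 + 29) = -676227/2/(-192539) = -676227/2*(-1/192539) = 676227/385078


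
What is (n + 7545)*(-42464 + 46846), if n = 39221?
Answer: 204928612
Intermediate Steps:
(n + 7545)*(-42464 + 46846) = (39221 + 7545)*(-42464 + 46846) = 46766*4382 = 204928612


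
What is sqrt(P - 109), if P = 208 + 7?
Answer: sqrt(106) ≈ 10.296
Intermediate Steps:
P = 215
sqrt(P - 109) = sqrt(215 - 109) = sqrt(106)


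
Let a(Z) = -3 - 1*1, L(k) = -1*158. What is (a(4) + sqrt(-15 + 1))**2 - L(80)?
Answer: 160 - 8*I*sqrt(14) ≈ 160.0 - 29.933*I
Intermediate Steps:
L(k) = -158
a(Z) = -4 (a(Z) = -3 - 1 = -4)
(a(4) + sqrt(-15 + 1))**2 - L(80) = (-4 + sqrt(-15 + 1))**2 - 1*(-158) = (-4 + sqrt(-14))**2 + 158 = (-4 + I*sqrt(14))**2 + 158 = 158 + (-4 + I*sqrt(14))**2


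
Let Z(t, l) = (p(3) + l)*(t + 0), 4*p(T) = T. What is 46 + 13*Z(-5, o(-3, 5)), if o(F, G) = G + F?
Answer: -531/4 ≈ -132.75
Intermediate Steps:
p(T) = T/4
o(F, G) = F + G
Z(t, l) = t*(3/4 + l) (Z(t, l) = ((1/4)*3 + l)*(t + 0) = (3/4 + l)*t = t*(3/4 + l))
46 + 13*Z(-5, o(-3, 5)) = 46 + 13*((1/4)*(-5)*(3 + 4*(-3 + 5))) = 46 + 13*((1/4)*(-5)*(3 + 4*2)) = 46 + 13*((1/4)*(-5)*(3 + 8)) = 46 + 13*((1/4)*(-5)*11) = 46 + 13*(-55/4) = 46 - 715/4 = -531/4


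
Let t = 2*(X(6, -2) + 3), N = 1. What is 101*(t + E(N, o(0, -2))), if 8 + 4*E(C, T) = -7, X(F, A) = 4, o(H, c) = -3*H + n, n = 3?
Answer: 4141/4 ≈ 1035.3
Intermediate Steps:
o(H, c) = 3 - 3*H (o(H, c) = -3*H + 3 = 3 - 3*H)
E(C, T) = -15/4 (E(C, T) = -2 + (1/4)*(-7) = -2 - 7/4 = -15/4)
t = 14 (t = 2*(4 + 3) = 2*7 = 14)
101*(t + E(N, o(0, -2))) = 101*(14 - 15/4) = 101*(41/4) = 4141/4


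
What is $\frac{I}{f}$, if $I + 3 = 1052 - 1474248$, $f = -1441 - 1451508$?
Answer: $\frac{1473199}{1452949} \approx 1.0139$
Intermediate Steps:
$f = -1452949$ ($f = -1441 - 1451508 = -1452949$)
$I = -1473199$ ($I = -3 + \left(1052 - 1474248\right) = -3 - 1473196 = -1473199$)
$\frac{I}{f} = - \frac{1473199}{-1452949} = \left(-1473199\right) \left(- \frac{1}{1452949}\right) = \frac{1473199}{1452949}$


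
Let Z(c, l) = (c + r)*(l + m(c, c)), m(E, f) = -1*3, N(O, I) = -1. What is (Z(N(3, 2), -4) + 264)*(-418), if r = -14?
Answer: -154242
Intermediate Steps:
m(E, f) = -3
Z(c, l) = (-14 + c)*(-3 + l) (Z(c, l) = (c - 14)*(l - 3) = (-14 + c)*(-3 + l))
(Z(N(3, 2), -4) + 264)*(-418) = ((42 - 14*(-4) - 3*(-1) - 1*(-4)) + 264)*(-418) = ((42 + 56 + 3 + 4) + 264)*(-418) = (105 + 264)*(-418) = 369*(-418) = -154242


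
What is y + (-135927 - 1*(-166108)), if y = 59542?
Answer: 89723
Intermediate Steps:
y + (-135927 - 1*(-166108)) = 59542 + (-135927 - 1*(-166108)) = 59542 + (-135927 + 166108) = 59542 + 30181 = 89723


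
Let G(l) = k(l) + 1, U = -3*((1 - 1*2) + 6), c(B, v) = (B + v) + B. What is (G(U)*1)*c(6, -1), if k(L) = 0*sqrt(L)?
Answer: 11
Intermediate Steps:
c(B, v) = v + 2*B
k(L) = 0
U = -15 (U = -3*((1 - 2) + 6) = -3*(-1 + 6) = -3*5 = -15)
G(l) = 1 (G(l) = 0 + 1 = 1)
(G(U)*1)*c(6, -1) = (1*1)*(-1 + 2*6) = 1*(-1 + 12) = 1*11 = 11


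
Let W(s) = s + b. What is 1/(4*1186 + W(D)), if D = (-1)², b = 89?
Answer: 1/4834 ≈ 0.00020687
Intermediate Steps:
D = 1
W(s) = 89 + s (W(s) = s + 89 = 89 + s)
1/(4*1186 + W(D)) = 1/(4*1186 + (89 + 1)) = 1/(4744 + 90) = 1/4834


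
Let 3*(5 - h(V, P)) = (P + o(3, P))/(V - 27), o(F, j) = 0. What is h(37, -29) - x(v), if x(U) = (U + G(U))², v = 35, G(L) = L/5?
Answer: -52741/30 ≈ -1758.0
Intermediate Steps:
G(L) = L/5 (G(L) = L*(⅕) = L/5)
h(V, P) = 5 - P/(3*(-27 + V)) (h(V, P) = 5 - (P + 0)/(3*(V - 27)) = 5 - P/(3*(-27 + V)))
x(U) = 36*U²/25 (x(U) = (U + U/5)² = (6*U/5)² = 36*U²/25)
h(37, -29) - x(v) = (-405 - 1*(-29) + 15*37)/(3*(-27 + 37)) - 36*35²/25 = (⅓)*(-405 + 29 + 555)/10 - 36*1225/25 = (⅓)*(⅒)*179 - 1*1764 = 179/30 - 1764 = -52741/30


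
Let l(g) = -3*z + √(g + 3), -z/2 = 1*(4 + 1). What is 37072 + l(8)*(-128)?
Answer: 33232 - 128*√11 ≈ 32808.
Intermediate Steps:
z = -10 (z = -2*(4 + 1) = -2*5 = -10)
l(g) = 30 + √(3 + g) (l(g) = -3*(-10) + √(g + 3) = 30 + √(3 + g))
37072 + l(8)*(-128) = 37072 + (30 + √(3 + 8))*(-128) = 37072 + (30 + √11)*(-128) = 37072 + (-3840 - 128*√11) = 33232 - 128*√11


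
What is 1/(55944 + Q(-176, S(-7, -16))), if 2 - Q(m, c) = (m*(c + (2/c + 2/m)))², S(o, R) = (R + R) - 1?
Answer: -9/304417930 ≈ -2.9565e-8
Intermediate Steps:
S(o, R) = -1 + 2*R (S(o, R) = 2*R - 1 = -1 + 2*R)
Q(m, c) = 2 - m²*(c + 2/c + 2/m)² (Q(m, c) = 2 - (m*(c + (2/c + 2/m)))² = 2 - (m*(c + 2/c + 2/m))² = 2 - m²*(c + 2/c + 2/m)²)
1/(55944 + Q(-176, S(-7, -16))) = 1/(55944 + (2 - (2*(-1 + 2*(-16)) + 2*(-176) - 176*(-1 + 2*(-16))²)²/(-1 + 2*(-16))²)) = 1/(55944 + (2 - (2*(-1 - 32) - 352 - 176*(-1 - 32)²)²/(-1 - 32)²)) = 1/(55944 + (2 - 1*(2*(-33) - 352 - 176*(-33)²)²/(-33)²)) = 1/(55944 + (2 - 1*1/1089*(-66 - 352 - 176*1089)²)) = 1/(55944 + (2 - 1*1/1089*(-66 - 352 - 191664)²)) = 1/(55944 + (2 - 1*1/1089*(-192082)²)) = 1/(55944 + (2 - 1*1/1089*36895494724)) = 1/(55944 + (2 - 304921444/9)) = 1/(55944 - 304921426/9) = 1/(-304417930/9) = -9/304417930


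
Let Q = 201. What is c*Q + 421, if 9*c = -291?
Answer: -6078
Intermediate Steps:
c = -97/3 (c = (⅑)*(-291) = -97/3 ≈ -32.333)
c*Q + 421 = -97/3*201 + 421 = -6499 + 421 = -6078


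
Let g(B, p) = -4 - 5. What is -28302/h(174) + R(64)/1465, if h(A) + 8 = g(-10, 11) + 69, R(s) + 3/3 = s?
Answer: -20729577/38090 ≈ -544.23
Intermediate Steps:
R(s) = -1 + s
g(B, p) = -9
h(A) = 52 (h(A) = -8 + (-9 + 69) = -8 + 60 = 52)
-28302/h(174) + R(64)/1465 = -28302/52 + (-1 + 64)/1465 = -28302*1/52 + 63*(1/1465) = -14151/26 + 63/1465 = -20729577/38090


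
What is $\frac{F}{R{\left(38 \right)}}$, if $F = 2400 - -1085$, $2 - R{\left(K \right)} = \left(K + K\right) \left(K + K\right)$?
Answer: $- \frac{3485}{5774} \approx -0.60357$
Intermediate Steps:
$R{\left(K \right)} = 2 - 4 K^{2}$ ($R{\left(K \right)} = 2 - \left(K + K\right) \left(K + K\right) = 2 - 2 K 2 K = 2 - 4 K^{2}$)
$F = 3485$ ($F = 2400 + 1085 = 3485$)
$\frac{F}{R{\left(38 \right)}} = \frac{3485}{2 - 4 \cdot 38^{2}} = \frac{3485}{2 - 5776} = \frac{3485}{-5774} = 3485 \left(- \frac{1}{5774}\right) = - \frac{3485}{5774}$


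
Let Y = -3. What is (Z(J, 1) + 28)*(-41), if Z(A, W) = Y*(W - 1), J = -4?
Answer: -1148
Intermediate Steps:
Z(A, W) = 3 - 3*W (Z(A, W) = -3*(W - 1) = -3*(-1 + W) = 3 - 3*W)
(Z(J, 1) + 28)*(-41) = ((3 - 3*1) + 28)*(-41) = ((3 - 3) + 28)*(-41) = (0 + 28)*(-41) = 28*(-41) = -1148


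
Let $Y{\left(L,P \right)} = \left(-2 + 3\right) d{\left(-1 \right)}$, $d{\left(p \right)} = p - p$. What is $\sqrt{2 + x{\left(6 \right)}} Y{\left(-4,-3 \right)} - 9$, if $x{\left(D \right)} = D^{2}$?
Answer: $-9$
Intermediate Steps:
$d{\left(p \right)} = 0$
$Y{\left(L,P \right)} = 0$ ($Y{\left(L,P \right)} = \left(-2 + 3\right) 0 = 1 \cdot 0 = 0$)
$\sqrt{2 + x{\left(6 \right)}} Y{\left(-4,-3 \right)} - 9 = \sqrt{2 + 6^{2}} \cdot 0 - 9 = \sqrt{2 + 36} \cdot 0 - 9 = \sqrt{38} \cdot 0 - 9 = 0 - 9 = -9$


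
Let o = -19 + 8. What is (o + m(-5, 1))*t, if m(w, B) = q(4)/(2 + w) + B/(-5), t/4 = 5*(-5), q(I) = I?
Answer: 3760/3 ≈ 1253.3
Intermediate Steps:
o = -11
t = -100 (t = 4*(5*(-5)) = 4*(-25) = -100)
m(w, B) = 4/(2 + w) - B/5 (m(w, B) = 4/(2 + w) + B/(-5) = 4/(2 + w) + B*(-⅕) = 4/(2 + w) - B/5)
(o + m(-5, 1))*t = (-11 + (20 - 2*1 - 1*1*(-5))/(5*(2 - 5)))*(-100) = (-11 + (⅕)*(20 - 2 + 5)/(-3))*(-100) = (-11 + (⅕)*(-⅓)*23)*(-100) = (-11 - 23/15)*(-100) = -188/15*(-100) = 3760/3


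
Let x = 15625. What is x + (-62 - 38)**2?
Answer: 25625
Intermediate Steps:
x + (-62 - 38)**2 = 15625 + (-62 - 38)**2 = 15625 + (-100)**2 = 15625 + 10000 = 25625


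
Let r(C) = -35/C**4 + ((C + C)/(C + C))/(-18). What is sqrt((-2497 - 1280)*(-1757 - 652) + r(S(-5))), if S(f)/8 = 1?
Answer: sqrt(335417902789)/192 ≈ 3016.4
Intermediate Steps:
S(f) = 8 (S(f) = 8*1 = 8)
r(C) = -1/18 - 35/C**4 (r(C) = -35/C**4 + ((2*C)/((2*C)))*(-1/18) = -35/C**4 + ((2*C)*(1/(2*C)))*(-1/18) = -35/C**4 + 1*(-1/18) = -35/C**4 - 1/18 = -1/18 - 35/C**4)
sqrt((-2497 - 1280)*(-1757 - 652) + r(S(-5))) = sqrt((-2497 - 1280)*(-1757 - 652) + (-1/18 - 35/8**4)) = sqrt(-3777*(-2409) + (-1/18 - 35*1/4096)) = sqrt(9098793 + (-1/18 - 35/4096)) = sqrt(9098793 - 2363/36864) = sqrt(335417902789/36864) = sqrt(335417902789)/192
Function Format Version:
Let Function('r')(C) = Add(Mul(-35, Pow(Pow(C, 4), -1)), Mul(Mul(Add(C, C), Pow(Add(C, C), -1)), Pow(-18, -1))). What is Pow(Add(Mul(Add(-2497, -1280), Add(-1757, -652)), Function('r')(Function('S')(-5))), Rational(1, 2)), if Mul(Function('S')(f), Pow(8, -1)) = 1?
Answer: Mul(Rational(1, 192), Pow(335417902789, Rational(1, 2))) ≈ 3016.4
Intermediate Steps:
Function('S')(f) = 8 (Function('S')(f) = Mul(8, 1) = 8)
Function('r')(C) = Add(Rational(-1, 18), Mul(-35, Pow(C, -4))) (Function('r')(C) = Add(Mul(-35, Pow(C, -4)), Mul(Mul(Mul(2, C), Pow(Mul(2, C), -1)), Rational(-1, 18))) = Add(Mul(-35, Pow(C, -4)), Mul(Mul(Mul(2, C), Mul(Rational(1, 2), Pow(C, -1))), Rational(-1, 18))) = Add(Mul(-35, Pow(C, -4)), Mul(1, Rational(-1, 18))) = Add(Mul(-35, Pow(C, -4)), Rational(-1, 18)) = Add(Rational(-1, 18), Mul(-35, Pow(C, -4))))
Pow(Add(Mul(Add(-2497, -1280), Add(-1757, -652)), Function('r')(Function('S')(-5))), Rational(1, 2)) = Pow(Add(Mul(Add(-2497, -1280), Add(-1757, -652)), Add(Rational(-1, 18), Mul(-35, Pow(8, -4)))), Rational(1, 2)) = Pow(Add(Mul(-3777, -2409), Add(Rational(-1, 18), Mul(-35, Rational(1, 4096)))), Rational(1, 2)) = Pow(Add(9098793, Add(Rational(-1, 18), Rational(-35, 4096))), Rational(1, 2)) = Pow(Add(9098793, Rational(-2363, 36864)), Rational(1, 2)) = Pow(Rational(335417902789, 36864), Rational(1, 2)) = Mul(Rational(1, 192), Pow(335417902789, Rational(1, 2)))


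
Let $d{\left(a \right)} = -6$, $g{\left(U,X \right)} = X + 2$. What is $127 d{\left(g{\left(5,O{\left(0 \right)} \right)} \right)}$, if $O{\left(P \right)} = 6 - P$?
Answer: $-762$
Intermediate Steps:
$g{\left(U,X \right)} = 2 + X$
$127 d{\left(g{\left(5,O{\left(0 \right)} \right)} \right)} = 127 \left(-6\right) = -762$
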